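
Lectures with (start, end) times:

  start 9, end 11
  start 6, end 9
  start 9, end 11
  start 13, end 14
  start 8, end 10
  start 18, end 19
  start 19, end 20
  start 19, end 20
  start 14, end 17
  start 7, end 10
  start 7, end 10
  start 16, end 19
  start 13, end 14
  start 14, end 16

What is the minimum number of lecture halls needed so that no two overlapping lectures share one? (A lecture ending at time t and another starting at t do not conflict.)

Count concurrent intervals with a sweep; the peak is the room count.
starts: [6, 7, 7, 8, 9, 9, 13, 13, 14, 14, 16, 18, 19, 19]
ends:   [9, 10, 10, 10, 11, 11, 14, 14, 16, 17, 19, 19, 20, 20]
s6→1 s7→2 s7→3 s8→4 e9→3 s9→4 s9→5  — peak 5.

5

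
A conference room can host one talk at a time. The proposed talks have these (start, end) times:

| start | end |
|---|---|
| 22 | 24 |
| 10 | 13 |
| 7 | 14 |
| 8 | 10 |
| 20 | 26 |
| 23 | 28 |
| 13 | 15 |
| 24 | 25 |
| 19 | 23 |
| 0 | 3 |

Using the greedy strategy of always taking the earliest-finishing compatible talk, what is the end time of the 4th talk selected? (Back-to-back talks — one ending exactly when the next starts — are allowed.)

15

By end time: (0,3), (8,10), (10,13), (7,14), (13,15), (19,23), (22,24), (24,25), (20,26), (23,28).
Pick (0,3); next start ≥ 3 → (8,10); next start ≥ 10 → (10,13); next start ≥ 13 → (13,15); next start ≥ 15 → (19,23); next start ≥ 23 → (24,25).
Selected: (0,3) (8,10) (10,13) (13,15) (19,23) (24,25)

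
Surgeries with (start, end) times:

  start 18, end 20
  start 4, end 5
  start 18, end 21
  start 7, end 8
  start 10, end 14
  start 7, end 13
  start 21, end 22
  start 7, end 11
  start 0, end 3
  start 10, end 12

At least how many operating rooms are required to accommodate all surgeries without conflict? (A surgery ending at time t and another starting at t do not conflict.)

The answer is the maximum number of intervals overlapping at any instant.
Events (time:±→running): 0:+→1 3:-→0 4:+→1 5:-→0 7:+→1 7:+→2 7:+→3 8:-→2 10:+→3 10:+→4 … peak 4.

4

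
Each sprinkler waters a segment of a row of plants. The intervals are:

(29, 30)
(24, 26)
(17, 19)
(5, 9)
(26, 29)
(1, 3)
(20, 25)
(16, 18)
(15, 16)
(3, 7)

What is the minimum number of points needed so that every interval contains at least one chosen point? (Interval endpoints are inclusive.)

6

Sort by right endpoint; whenever an interval is uncovered, place a point at its right end.
By right end: [1,3]  [3,7]  [5,9]  [15,16]  [16,18]  [17,19]  [20,25]  [24,26]  [26,29]  [29,30]
[1,3] uncovered → point at 3; [5,9] uncovered → point at 9; [15,16] uncovered → point at 16; [17,19] uncovered → point at 19; [20,25] uncovered → point at 25; [26,29] uncovered → point at 29.
Points: 3, 9, 16, 19, 25, 29 (6 total).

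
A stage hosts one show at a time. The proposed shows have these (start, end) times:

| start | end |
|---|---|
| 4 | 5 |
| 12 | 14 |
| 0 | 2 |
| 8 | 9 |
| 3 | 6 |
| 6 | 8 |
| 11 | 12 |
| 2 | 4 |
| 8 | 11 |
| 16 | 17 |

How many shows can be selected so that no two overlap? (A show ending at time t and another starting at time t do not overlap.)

By end time: (0,2), (2,4), (4,5), (3,6), (6,8), (8,9), (8,11), (11,12), (12,14), (16,17).
Pick (0,2); next start ≥ 2 → (2,4); next start ≥ 4 → (4,5); next start ≥ 5 → (6,8); next start ≥ 8 → (8,9); next start ≥ 9 → (11,12); next start ≥ 12 → (12,14); next start ≥ 14 → (16,17).
Selected 8 shows.

8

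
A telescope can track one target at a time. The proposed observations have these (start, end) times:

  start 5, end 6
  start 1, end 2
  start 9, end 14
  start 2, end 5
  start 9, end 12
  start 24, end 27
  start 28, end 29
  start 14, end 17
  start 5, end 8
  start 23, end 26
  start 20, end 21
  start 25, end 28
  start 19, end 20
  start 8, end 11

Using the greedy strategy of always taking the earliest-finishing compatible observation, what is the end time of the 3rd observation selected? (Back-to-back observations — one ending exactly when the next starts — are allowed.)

6

Sort by end time and greedily take each interval whose start is ≥ the last chosen end.
By end time: (1,2), (2,5), (5,6), (5,8), (8,11), (9,12), (9,14), (14,17), (19,20), (20,21), (23,26), (24,27), (25,28), (28,29).
Pick (1,2); next start ≥ 2 → (2,5); next start ≥ 5 → (5,6); next start ≥ 6 → (8,11); next start ≥ 11 → (14,17); next start ≥ 17 → (19,20); next start ≥ 20 → (20,21); next start ≥ 21 → (23,26); next start ≥ 26 → (28,29).
Selected: (1,2) (2,5) (5,6) (8,11) (14,17) (19,20) (20,21) (23,26) (28,29)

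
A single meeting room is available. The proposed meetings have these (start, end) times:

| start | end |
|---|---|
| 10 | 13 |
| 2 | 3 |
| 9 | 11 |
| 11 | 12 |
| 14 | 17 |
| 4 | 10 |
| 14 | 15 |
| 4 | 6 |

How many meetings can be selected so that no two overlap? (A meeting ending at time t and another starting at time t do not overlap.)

Order by finish time; keep every interval that doesn't clash with the previous kept one.
Sorted by end: (2,3)  (4,6)  (4,10)  (9,11)  (11,12)  (10,13)  (14,15)  (14,17)
take (2,3); take (4,6); take (9,11); take (11,12); take (14,15).
Selected 5 meetings.

5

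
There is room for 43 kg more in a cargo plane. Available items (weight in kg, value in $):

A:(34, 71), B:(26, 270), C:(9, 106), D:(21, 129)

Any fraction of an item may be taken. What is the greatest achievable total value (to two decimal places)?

Order: C (106/9=11.78) > B (270/26=10.38) > D (129/21=6.14) > A (71/34=2.09)
Fill: take C (9 @ 106) → take B (26 @ 270) → take 8/21 of D → 49.14; 43/43 used.
Total value = 425.14

425.14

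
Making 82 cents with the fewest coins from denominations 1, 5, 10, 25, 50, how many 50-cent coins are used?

82 = 1×50 + 1×25 + 1×5 + 2×1
Count of 50: 1

1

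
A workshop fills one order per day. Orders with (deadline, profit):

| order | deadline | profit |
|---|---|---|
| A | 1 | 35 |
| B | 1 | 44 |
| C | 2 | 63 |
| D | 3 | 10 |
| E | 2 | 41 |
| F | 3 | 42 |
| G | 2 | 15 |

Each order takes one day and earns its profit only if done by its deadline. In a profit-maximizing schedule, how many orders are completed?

By profit: C(d2,63), B(d1,44), F(d3,42), E(d2,41), A(d1,35), G(d2,15), D(d3,10)
C→slot 2; B→slot 1; F→slot 3; E skipped; A skipped; G skipped; D skipped.
3 of 7 scheduled.

3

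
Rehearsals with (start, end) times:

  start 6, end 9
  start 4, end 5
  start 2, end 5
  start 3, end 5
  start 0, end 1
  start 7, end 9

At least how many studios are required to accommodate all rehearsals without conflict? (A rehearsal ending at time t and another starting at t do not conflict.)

Count concurrent intervals with a sweep; the peak is the room count.
starts: [0, 2, 3, 4, 6, 7]
ends:   [1, 5, 5, 5, 9, 9]
s0→1 e1→0 s2→1 s3→2 s4→3  — peak 3.

3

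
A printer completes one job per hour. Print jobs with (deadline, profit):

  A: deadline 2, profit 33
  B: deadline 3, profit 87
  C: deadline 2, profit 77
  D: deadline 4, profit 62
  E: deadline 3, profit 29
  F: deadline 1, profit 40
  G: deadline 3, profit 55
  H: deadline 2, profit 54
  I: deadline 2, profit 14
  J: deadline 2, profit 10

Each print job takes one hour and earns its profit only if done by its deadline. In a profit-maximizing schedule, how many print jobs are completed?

4

Sort by profit descending; place each in the latest free slot ≤ its deadline.
By profit: B(d3,87), C(d2,77), D(d4,62), G(d3,55), H(d2,54), F(d1,40), A(d2,33), E(d3,29), I(d2,14), J(d2,10)
B→slot 3; C→slot 2; D→slot 4; G→slot 1; H skipped; F skipped; A skipped; E skipped; I skipped; J skipped.
4 of 10 scheduled.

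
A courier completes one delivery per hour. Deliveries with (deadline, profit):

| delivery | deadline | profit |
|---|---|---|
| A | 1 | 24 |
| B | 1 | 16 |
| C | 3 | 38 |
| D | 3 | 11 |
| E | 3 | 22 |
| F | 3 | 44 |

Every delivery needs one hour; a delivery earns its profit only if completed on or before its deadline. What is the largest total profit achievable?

106

Sort by profit descending; place each in the latest free slot ≤ its deadline.
By profit: F(d3,44), C(d3,38), A(d1,24), E(d3,22), B(d1,16), D(d3,11)
F→slot 3; C→slot 2; A→slot 1; E skipped; B skipped; D skipped.
Profit = 24 + 38 + 44 = 106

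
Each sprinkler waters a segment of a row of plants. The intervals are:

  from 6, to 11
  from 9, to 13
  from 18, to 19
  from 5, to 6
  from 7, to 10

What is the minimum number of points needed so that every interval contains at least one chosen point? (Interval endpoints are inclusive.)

By right end: [5,6]  [7,10]  [6,11]  [9,13]  [18,19]
[5,6] uncovered → point at 6; [7,10] uncovered → point at 10; [18,19] uncovered → point at 19.
Points: 6, 10, 19 (3 total).

3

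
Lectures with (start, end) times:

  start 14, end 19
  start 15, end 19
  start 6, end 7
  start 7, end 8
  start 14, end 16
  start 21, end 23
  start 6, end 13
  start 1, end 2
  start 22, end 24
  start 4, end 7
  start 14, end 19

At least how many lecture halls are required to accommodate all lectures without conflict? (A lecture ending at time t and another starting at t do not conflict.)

4

The answer is the maximum number of intervals overlapping at any instant.
Events (time:±→running): 1:+→1 2:-→0 4:+→1 6:+→2 6:+→3 7:-→2 7:-→1 7:+→2 8:-→1 13:-→0 14:+→1 14:+→2 14:+→3 15:+→4 … peak 4.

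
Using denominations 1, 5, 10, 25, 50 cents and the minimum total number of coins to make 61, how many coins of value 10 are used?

1

61 − 1×50→11 − 1×10→1 − 1×1→0
Count of 10: 1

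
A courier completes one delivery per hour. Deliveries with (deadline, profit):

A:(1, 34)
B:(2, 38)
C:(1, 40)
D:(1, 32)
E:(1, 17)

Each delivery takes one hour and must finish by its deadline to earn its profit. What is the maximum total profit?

Profit order: C=40 B=38 A=34 D=32 E=17
Assign: C→slot 1, B→slot 2, A skipped, D skipped, E skipped.
Slots: [1:C] [2:B]
Profit = 40 + 38 = 78

78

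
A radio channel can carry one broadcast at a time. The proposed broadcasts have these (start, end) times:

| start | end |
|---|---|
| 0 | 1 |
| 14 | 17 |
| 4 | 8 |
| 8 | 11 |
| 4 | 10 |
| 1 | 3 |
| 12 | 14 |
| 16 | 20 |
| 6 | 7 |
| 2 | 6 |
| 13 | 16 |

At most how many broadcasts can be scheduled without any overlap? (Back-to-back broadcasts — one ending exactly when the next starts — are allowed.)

Sort by end time and greedily take each interval whose start is ≥ the last chosen end.
Sorted by end: (0,1)  (1,3)  (2,6)  (6,7)  (4,8)  (4,10)  (8,11)  (12,14)  (13,16)  (14,17)  (16,20)
take (0,1); take (1,3); skip (2,6); take (6,7); take (8,11); take (12,14); take (14,17).
Selected 6 broadcasts.

6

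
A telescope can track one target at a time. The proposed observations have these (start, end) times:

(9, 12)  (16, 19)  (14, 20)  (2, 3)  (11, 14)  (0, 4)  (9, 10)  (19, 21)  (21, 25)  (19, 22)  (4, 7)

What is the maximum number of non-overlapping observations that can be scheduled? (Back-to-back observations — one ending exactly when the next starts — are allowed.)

7

Order by finish time; keep every interval that doesn't clash with the previous kept one.
By end time: (2,3), (0,4), (4,7), (9,10), (9,12), (11,14), (16,19), (14,20), (19,21), (19,22), (21,25).
Pick (2,3); next start ≥ 3 → (4,7); next start ≥ 7 → (9,10); next start ≥ 10 → (11,14); next start ≥ 14 → (16,19); next start ≥ 19 → (19,21); next start ≥ 21 → (21,25).
Selected 7 observations.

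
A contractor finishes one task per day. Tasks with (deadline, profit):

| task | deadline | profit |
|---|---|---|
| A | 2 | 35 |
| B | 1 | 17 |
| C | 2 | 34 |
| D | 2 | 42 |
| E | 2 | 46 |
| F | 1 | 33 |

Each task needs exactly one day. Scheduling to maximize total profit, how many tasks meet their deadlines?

Sort by profit descending; place each in the latest free slot ≤ its deadline.
Profit order: E=46 D=42 A=35 C=34 F=33 B=17
Assign: E→slot 2, D→slot 1, A skipped, C skipped, F skipped, B skipped.
Slots: [1:D] [2:E]
2 of 6 scheduled.

2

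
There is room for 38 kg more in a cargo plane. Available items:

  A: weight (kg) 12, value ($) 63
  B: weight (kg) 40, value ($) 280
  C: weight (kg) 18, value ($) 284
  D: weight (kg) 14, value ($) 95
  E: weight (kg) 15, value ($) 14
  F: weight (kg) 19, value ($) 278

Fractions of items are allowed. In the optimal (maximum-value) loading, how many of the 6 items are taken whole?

Ratios (sorted): C 15.78, F 14.63, B 7.00, D 6.79, A 5.25, E 0.93
take C (18 @ 284); take F (19 @ 278); take 1/40 of B → 7.00. Capacity used 38/38.
2 item(s) taken whole; one partial (take 1/40 of B).

2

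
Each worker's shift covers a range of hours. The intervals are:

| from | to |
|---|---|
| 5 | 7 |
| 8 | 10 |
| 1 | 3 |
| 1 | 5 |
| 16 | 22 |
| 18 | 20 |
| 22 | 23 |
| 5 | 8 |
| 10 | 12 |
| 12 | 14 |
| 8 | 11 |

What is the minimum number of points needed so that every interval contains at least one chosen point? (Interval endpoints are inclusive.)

6

Sorted: [1,3] [1,5] [5,7] [5,8] [8,10] [8,11] [10,12] [12,14] [18,20] [16,22] [22,23]
{[1,3],[1,5]} hit by 3; {[5,7],[5,8]} hit by 7; {[8,10],[8,11],[10,12]} hit by 10; {[12,14]} hit by 14; {[18,20],[16,22]} hit by 20; {[22,23]} hit by 23.
Points: 3, 7, 10, 14, 20, 23 (6 total).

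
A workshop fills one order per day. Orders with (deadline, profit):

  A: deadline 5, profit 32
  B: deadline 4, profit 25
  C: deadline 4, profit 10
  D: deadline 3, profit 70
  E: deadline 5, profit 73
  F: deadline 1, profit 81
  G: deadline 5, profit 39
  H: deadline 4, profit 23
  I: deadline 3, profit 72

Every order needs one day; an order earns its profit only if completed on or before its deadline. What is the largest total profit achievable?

335

Profit order: F=81 E=73 I=72 D=70 G=39 A=32 B=25 H=23 C=10
Assign: F→slot 1, E→slot 5, I→slot 3, D→slot 2, G→slot 4, A skipped, B skipped, H skipped, C skipped.
Slots: [1:F] [2:D] [3:I] [4:G] [5:E]
Profit = 81 + 70 + 72 + 39 + 73 = 335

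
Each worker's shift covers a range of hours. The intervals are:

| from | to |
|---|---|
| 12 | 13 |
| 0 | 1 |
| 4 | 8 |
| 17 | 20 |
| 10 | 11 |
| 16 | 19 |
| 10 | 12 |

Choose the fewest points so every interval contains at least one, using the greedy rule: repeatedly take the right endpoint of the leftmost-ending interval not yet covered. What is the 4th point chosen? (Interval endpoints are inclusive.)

Process intervals by earliest right end; each time one isn't hit yet, stab at its right endpoint.
By right end: [0,1]  [4,8]  [10,11]  [10,12]  [12,13]  [16,19]  [17,20]
[0,1] uncovered → point at 1; [4,8] uncovered → point at 8; [10,11] uncovered → point at 11; [12,13] uncovered → point at 13; [16,19] uncovered → point at 19.
Points: 1, 8, 11, 13, 19 (5 total).

13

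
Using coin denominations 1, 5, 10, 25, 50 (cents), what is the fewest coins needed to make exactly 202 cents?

Greedy: take as many of the largest coin as possible, then repeat with the remainder.
202 − 4×50→2 − 2×1→0
Total coins = 4 + 2 = 6

6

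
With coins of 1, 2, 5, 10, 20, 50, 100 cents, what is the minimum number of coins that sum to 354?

6

354 − 3×100→54 − 1×50→4 − 2×2→0
Total coins = 3 + 1 + 2 = 6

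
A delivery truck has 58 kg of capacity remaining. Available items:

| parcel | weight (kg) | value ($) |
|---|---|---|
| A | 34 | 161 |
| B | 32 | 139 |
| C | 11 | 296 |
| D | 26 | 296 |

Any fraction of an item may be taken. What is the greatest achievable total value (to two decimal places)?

Greedy by value/weight ratio, highest first.
Order: C (296/11=26.91) > D (296/26=11.38) > A (161/34=4.74) > B (139/32=4.34)
Fill: take C (11 @ 296) → take D (26 @ 296) → take 21/34 of A → 99.44; 58/58 used.
Total value = 691.44

691.44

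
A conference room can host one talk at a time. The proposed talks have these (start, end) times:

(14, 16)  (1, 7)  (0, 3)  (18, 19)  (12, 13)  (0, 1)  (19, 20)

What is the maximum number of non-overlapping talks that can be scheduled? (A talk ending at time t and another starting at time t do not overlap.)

Sorted by end: (0,1)  (0,3)  (1,7)  (12,13)  (14,16)  (18,19)  (19,20)
take (0,1); take (1,7); take (12,13); take (14,16); take (18,19); take (19,20).
Selected 6 talks.

6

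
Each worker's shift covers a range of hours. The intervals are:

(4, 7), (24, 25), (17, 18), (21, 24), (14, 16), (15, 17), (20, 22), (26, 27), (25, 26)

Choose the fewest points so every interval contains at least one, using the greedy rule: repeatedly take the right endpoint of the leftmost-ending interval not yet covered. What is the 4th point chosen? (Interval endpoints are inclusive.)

22

Sorted: [4,7] [14,16] [15,17] [17,18] [20,22] [21,24] [24,25] [25,26] [26,27]
{[4,7]} hit by 7; {[14,16],[15,17]} hit by 16; {[17,18]} hit by 18; {[20,22],[21,24]} hit by 22; {[24,25],[25,26]} hit by 25; {[26,27]} hit by 27.
Points: 7, 16, 18, 22, 25, 27 (6 total).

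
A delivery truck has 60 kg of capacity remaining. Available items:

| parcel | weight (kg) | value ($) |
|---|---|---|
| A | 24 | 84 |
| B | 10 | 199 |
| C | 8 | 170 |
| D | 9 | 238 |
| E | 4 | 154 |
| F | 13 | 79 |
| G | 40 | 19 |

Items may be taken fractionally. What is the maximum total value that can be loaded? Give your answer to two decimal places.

Sort by value per unit weight and fill in that order.
Ratios (sorted): E 38.50, D 26.44, C 21.25, B 19.90, F 6.08, A 3.50, G 0.47
take E (4 @ 154); take D (9 @ 238); take C (8 @ 170); take B (10 @ 199); take F (13 @ 79); take 16/24 of A → 56.00. Capacity used 60/60.
Total value = 896.00

896.00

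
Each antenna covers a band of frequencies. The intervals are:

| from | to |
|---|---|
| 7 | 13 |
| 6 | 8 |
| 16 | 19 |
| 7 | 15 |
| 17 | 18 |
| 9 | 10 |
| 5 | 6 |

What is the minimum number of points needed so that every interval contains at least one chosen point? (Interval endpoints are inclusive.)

3

Sort by right endpoint; whenever an interval is uncovered, place a point at its right end.
Sorted: [5,6] [6,8] [9,10] [7,13] [7,15] [17,18] [16,19]
{[5,6],[6,8]} hit by 6; {[9,10],[7,13],[7,15]} hit by 10; {[17,18],[16,19]} hit by 18.
Points: 6, 10, 18 (3 total).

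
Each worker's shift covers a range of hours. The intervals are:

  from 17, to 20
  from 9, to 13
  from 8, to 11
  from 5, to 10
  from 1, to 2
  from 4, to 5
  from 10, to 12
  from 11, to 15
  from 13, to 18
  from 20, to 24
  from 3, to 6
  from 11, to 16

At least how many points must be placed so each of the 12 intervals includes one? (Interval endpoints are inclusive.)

5

Sorted: [1,2] [4,5] [3,6] [5,10] [8,11] [10,12] [9,13] [11,15] [11,16] [13,18] [17,20] [20,24]
{[1,2]} hit by 2; {[4,5],[3,6],[5,10]} hit by 5; {[8,11],[10,12],[9,13],[11,15],[11,16]} hit by 11; {[13,18],[17,20]} hit by 18; {[20,24]} hit by 24.
Points: 2, 5, 11, 18, 24 (5 total).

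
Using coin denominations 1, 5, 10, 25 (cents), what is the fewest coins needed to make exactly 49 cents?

7

Use the largest denomination that fits, subtract, and repeat.
49 − 1×25→24 − 2×10→4 − 4×1→0
Total coins = 1 + 2 + 4 = 7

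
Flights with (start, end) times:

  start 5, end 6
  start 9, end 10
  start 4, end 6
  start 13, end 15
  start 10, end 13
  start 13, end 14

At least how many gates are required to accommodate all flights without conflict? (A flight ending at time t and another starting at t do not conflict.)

Events (time:±→running): 4:+→1 5:+→2 … peak 2.

2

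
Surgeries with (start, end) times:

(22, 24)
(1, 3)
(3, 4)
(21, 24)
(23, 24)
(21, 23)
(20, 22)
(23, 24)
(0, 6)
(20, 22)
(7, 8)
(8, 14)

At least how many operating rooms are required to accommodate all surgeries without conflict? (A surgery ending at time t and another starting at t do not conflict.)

starts: [0, 1, 3, 7, 8, 20, 20, 21, 21, 22, 23, 23]
ends:   [3, 4, 6, 8, 14, 22, 22, 23, 24, 24, 24, 24]
s0→1 s1→2 e3→1 s3→2 e4→1 e6→0 s7→1 e8→0 s8→1 e14→0 s20→1 s20→2 s21→3 s21→4  — peak 4.

4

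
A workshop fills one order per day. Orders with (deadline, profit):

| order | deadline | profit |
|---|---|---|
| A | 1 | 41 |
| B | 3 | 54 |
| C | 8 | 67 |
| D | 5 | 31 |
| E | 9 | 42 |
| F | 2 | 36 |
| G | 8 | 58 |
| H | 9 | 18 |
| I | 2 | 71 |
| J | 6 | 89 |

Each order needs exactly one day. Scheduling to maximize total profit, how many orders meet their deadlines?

9

By profit: J(d6,89), I(d2,71), C(d8,67), G(d8,58), B(d3,54), E(d9,42), A(d1,41), F(d2,36), D(d5,31), H(d9,18)
J→slot 6; I→slot 2; C→slot 8; G→slot 7; B→slot 3; E→slot 9; A→slot 1; F skipped; D→slot 5; H→slot 4.
9 of 10 scheduled.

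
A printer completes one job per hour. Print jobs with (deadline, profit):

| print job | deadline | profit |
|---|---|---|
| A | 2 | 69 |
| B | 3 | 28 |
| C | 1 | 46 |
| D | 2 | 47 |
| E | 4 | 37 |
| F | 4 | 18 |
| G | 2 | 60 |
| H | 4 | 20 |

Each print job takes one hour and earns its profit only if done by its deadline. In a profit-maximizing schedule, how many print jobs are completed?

4

Profit order: A=69 G=60 D=47 C=46 E=37 B=28 H=20 F=18
Assign: A→slot 2, G→slot 1, D skipped, C skipped, E→slot 4, B→slot 3, H skipped, F skipped.
Slots: [1:G] [2:A] [3:B] [4:E]
4 of 8 scheduled.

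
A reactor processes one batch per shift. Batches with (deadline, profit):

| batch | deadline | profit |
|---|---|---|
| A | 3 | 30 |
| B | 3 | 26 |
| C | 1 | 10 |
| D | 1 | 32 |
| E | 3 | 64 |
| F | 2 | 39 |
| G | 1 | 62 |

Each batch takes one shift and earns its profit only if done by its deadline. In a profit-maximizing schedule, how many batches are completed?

3

Sort by profit descending; place each in the latest free slot ≤ its deadline.
By profit: E(d3,64), G(d1,62), F(d2,39), D(d1,32), A(d3,30), B(d3,26), C(d1,10)
E→slot 3; G→slot 1; F→slot 2; D skipped; A skipped; B skipped; C skipped.
3 of 7 scheduled.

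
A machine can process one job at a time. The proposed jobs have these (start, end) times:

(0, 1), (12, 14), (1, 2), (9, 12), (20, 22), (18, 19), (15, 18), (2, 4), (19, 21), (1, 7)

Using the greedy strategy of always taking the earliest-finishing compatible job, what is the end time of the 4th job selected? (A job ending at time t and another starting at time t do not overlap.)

Sorted by end: (0,1)  (1,2)  (2,4)  (1,7)  (9,12)  (12,14)  (15,18)  (18,19)  (19,21)  (20,22)
take (0,1); take (1,2); take (2,4); take (9,12); take (12,14); take (15,18); take (18,19); take (19,21).
Selected: (0,1) (1,2) (2,4) (9,12) (12,14) (15,18) (18,19) (19,21)

12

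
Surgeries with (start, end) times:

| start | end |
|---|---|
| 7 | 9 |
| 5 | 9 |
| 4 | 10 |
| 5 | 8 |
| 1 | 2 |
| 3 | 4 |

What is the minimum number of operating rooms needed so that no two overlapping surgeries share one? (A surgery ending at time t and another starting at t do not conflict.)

4

starts: [1, 3, 4, 5, 5, 7]
ends:   [2, 4, 8, 9, 9, 10]
s1→1 e2→0 s3→1 e4→0 s4→1 s5→2 s5→3 s7→4  — peak 4.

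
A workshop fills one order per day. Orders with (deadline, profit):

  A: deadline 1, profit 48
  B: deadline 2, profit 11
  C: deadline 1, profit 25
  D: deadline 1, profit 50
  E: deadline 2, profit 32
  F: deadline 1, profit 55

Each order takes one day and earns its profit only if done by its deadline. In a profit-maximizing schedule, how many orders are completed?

2

Take jobs in profit order; each goes to the latest open slot no later than its deadline.
Profit order: F=55 D=50 A=48 E=32 C=25 B=11
Assign: F→slot 1, D skipped, A skipped, E→slot 2, C skipped, B skipped.
Slots: [1:F] [2:E]
2 of 6 scheduled.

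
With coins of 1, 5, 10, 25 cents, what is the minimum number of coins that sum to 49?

Use the largest denomination that fits, subtract, and repeat.
49 = 1×25 + 2×10 + 4×1
Total coins = 1 + 2 + 4 = 7

7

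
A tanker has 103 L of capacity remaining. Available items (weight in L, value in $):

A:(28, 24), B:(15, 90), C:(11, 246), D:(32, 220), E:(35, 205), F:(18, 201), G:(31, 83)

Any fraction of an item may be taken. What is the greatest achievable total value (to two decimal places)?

915.14

Sort by value per unit weight and fill in that order.
Order: C (246/11=22.36) > F (201/18=11.17) > D (220/32=6.88) > B (90/15=6.00) > E (205/35=5.86) > G (83/31=2.68) > A (24/28=0.86)
Fill: take C (11 @ 246) → take F (18 @ 201) → take D (32 @ 220) → take B (15 @ 90) → take 27/35 of E → 158.14; 103/103 used.
Total value = 915.14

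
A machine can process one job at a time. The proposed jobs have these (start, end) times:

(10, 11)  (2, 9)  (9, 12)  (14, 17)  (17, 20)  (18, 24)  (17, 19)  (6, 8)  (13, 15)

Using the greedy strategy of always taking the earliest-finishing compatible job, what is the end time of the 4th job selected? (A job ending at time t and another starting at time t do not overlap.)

Order by finish time; keep every interval that doesn't clash with the previous kept one.
By end time: (6,8), (2,9), (10,11), (9,12), (13,15), (14,17), (17,19), (17,20), (18,24).
Pick (6,8); next start ≥ 8 → (10,11); next start ≥ 11 → (13,15); next start ≥ 15 → (17,19).
Selected: (6,8) (10,11) (13,15) (17,19)

19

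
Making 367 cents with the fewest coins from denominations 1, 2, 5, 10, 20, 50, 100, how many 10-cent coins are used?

367 − 3×100→67 − 1×50→17 − 1×10→7 − 1×5→2 − 1×2→0
Count of 10: 1

1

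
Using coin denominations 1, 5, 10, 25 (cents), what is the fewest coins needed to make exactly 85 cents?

85 = 3×25 + 1×10
Total coins = 3 + 1 = 4

4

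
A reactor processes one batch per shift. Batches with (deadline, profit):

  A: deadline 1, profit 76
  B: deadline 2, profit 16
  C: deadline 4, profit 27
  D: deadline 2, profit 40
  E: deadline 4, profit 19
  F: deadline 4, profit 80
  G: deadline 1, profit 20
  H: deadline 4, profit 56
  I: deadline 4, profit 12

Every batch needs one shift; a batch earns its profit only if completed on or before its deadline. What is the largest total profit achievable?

252

Take jobs in profit order; each goes to the latest open slot no later than its deadline.
By profit: F(d4,80), A(d1,76), H(d4,56), D(d2,40), C(d4,27), G(d1,20), E(d4,19), B(d2,16), I(d4,12)
F→slot 4; A→slot 1; H→slot 3; D→slot 2; C skipped; G skipped; E skipped; B skipped; I skipped.
Profit = 76 + 40 + 56 + 80 = 252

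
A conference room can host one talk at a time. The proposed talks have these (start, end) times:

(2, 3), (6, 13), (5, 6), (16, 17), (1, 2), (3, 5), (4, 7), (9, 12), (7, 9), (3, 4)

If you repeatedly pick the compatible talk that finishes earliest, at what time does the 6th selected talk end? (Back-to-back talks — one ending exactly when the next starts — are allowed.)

Sorted by end: (1,2)  (2,3)  (3,4)  (3,5)  (5,6)  (4,7)  (7,9)  (9,12)  (6,13)  (16,17)
take (1,2); take (2,3); take (3,4); skip (3,5); take (5,6); skip (4,7); take (7,9); take (9,12); take (16,17).
Selected: (1,2) (2,3) (3,4) (5,6) (7,9) (9,12) (16,17)

12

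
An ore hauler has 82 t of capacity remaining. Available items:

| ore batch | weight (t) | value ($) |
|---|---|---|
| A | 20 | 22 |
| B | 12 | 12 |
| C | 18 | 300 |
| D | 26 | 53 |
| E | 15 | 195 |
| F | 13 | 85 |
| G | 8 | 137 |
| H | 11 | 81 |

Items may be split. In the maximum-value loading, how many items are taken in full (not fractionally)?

Sort by value per unit weight and fill in that order.
Order: G (137/8=17.12) > C (300/18=16.67) > E (195/15=13.00) > H (81/11=7.36) > F (85/13=6.54) > D (53/26=2.04) > A (22/20=1.10) > B (12/12=1.00)
Fill: take G (8 @ 137) → take C (18 @ 300) → take E (15 @ 195) → take H (11 @ 81) → take F (13 @ 85) → take 17/26 of D → 34.65; 82/82 used.
5 item(s) taken whole; one partial (take 17/26 of D).

5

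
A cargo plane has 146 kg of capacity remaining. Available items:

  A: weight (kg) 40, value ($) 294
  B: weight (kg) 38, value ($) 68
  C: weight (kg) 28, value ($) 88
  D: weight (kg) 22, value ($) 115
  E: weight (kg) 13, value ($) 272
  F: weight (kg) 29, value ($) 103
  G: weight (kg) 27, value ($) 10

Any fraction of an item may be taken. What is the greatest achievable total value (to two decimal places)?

897.05

Ratios (sorted): E 20.92, A 7.35, D 5.23, F 3.55, C 3.14, B 1.79, G 0.37
take E (13 @ 272); take A (40 @ 294); take D (22 @ 115); take F (29 @ 103); take C (28 @ 88); take 14/38 of B → 25.05. Capacity used 146/146.
Total value = 897.05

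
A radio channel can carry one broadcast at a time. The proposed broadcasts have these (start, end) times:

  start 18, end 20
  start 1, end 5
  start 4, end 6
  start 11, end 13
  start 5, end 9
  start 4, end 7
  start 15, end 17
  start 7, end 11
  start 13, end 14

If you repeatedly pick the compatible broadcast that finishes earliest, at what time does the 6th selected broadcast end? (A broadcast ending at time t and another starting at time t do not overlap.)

20

Order by finish time; keep every interval that doesn't clash with the previous kept one.
By end time: (1,5), (4,6), (4,7), (5,9), (7,11), (11,13), (13,14), (15,17), (18,20).
Pick (1,5); next start ≥ 5 → (5,9); next start ≥ 9 → (11,13); next start ≥ 13 → (13,14); next start ≥ 14 → (15,17); next start ≥ 17 → (18,20).
Selected: (1,5) (5,9) (11,13) (13,14) (15,17) (18,20)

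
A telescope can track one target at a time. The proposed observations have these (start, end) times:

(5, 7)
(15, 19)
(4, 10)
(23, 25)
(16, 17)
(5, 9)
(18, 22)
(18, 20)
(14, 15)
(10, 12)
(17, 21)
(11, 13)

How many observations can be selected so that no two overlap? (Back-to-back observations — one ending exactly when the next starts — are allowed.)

Order by finish time; keep every interval that doesn't clash with the previous kept one.
Sorted by end: (5,7)  (5,9)  (4,10)  (10,12)  (11,13)  (14,15)  (16,17)  (15,19)  (18,20)  (17,21)  (18,22)  (23,25)
take (5,7); take (10,12); take (14,15); take (16,17); skip (15,19); take (18,20); take (23,25).
Selected 6 observations.

6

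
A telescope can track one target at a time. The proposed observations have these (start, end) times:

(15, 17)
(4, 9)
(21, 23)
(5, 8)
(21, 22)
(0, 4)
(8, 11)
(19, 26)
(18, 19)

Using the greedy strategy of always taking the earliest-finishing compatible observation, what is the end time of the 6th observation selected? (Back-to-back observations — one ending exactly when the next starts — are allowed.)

22

Greedy by earliest finish: after sorting by end time, pick each interval compatible with the last pick.
Sorted by end: (0,4)  (5,8)  (4,9)  (8,11)  (15,17)  (18,19)  (21,22)  (21,23)  (19,26)
take (0,4); take (5,8); take (8,11); take (15,17); take (18,19); take (21,22).
Selected: (0,4) (5,8) (8,11) (15,17) (18,19) (21,22)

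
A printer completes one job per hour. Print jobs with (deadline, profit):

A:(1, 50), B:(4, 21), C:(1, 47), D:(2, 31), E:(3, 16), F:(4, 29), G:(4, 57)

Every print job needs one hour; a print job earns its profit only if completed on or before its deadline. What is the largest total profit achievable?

Sort by profit descending; place each in the latest free slot ≤ its deadline.
Profit order: G=57 A=50 C=47 D=31 F=29 B=21 E=16
Assign: G→slot 4, A→slot 1, C skipped, D→slot 2, F→slot 3, B skipped, E skipped.
Slots: [1:A] [2:D] [3:F] [4:G]
Profit = 50 + 31 + 29 + 57 = 167

167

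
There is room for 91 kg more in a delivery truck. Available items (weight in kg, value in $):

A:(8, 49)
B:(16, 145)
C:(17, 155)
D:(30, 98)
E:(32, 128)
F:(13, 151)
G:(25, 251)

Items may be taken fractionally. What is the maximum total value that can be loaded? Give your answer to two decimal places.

799.00

Order: F (151/13=11.62) > G (251/25=10.04) > C (155/17=9.12) > B (145/16=9.06) > A (49/8=6.12) > E (128/32=4.00) > D (98/30=3.27)
Fill: take F (13 @ 151) → take G (25 @ 251) → take C (17 @ 155) → take B (16 @ 145) → take A (8 @ 49) → take 12/32 of E → 48.00; 91/91 used.
Total value = 799.00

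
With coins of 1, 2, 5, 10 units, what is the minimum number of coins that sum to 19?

Use the largest denomination that fits, subtract, and repeat.
19 − 1×10→9 − 1×5→4 − 2×2→0
Total coins = 1 + 1 + 2 = 4

4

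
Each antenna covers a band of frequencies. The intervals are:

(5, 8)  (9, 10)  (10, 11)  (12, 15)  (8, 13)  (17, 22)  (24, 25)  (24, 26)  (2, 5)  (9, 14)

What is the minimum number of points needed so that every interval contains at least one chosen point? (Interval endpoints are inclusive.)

5

By right end: [2,5]  [5,8]  [9,10]  [10,11]  [8,13]  [9,14]  [12,15]  [17,22]  [24,25]  [24,26]
[2,5] uncovered → point at 5; [9,10] uncovered → point at 10; [12,15] uncovered → point at 15; [17,22] uncovered → point at 22; [24,25] uncovered → point at 25.
Points: 5, 10, 15, 22, 25 (5 total).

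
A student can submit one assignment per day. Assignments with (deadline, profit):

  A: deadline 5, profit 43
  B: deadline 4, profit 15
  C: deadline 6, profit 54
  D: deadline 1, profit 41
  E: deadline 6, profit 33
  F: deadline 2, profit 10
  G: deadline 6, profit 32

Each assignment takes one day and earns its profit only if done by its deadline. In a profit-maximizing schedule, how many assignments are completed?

By profit: C(d6,54), A(d5,43), D(d1,41), E(d6,33), G(d6,32), B(d4,15), F(d2,10)
C→slot 6; A→slot 5; D→slot 1; E→slot 4; G→slot 3; B→slot 2; F skipped.
6 of 7 scheduled.

6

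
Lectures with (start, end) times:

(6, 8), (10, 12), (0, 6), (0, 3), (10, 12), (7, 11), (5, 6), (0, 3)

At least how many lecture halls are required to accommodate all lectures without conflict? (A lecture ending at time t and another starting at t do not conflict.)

Events (time:±→running): 0:+→1 0:+→2 0:+→3 … peak 3.

3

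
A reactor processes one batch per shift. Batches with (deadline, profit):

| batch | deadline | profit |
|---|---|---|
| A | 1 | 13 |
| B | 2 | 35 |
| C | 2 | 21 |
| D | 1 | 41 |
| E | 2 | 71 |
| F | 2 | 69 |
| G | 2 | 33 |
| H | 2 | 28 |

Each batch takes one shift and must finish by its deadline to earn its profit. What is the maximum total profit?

By profit: E(d2,71), F(d2,69), D(d1,41), B(d2,35), G(d2,33), H(d2,28), C(d2,21), A(d1,13)
E→slot 2; F→slot 1; D skipped; B skipped; G skipped; H skipped; C skipped; A skipped.
Profit = 69 + 71 = 140

140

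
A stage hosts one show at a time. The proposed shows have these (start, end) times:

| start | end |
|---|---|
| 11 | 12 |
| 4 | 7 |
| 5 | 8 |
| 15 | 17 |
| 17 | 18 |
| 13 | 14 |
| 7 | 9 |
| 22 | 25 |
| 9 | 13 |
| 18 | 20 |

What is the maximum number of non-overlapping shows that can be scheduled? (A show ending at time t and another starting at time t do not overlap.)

8

Greedy by earliest finish: after sorting by end time, pick each interval compatible with the last pick.
By end time: (4,7), (5,8), (7,9), (11,12), (9,13), (13,14), (15,17), (17,18), (18,20), (22,25).
Pick (4,7); next start ≥ 7 → (7,9); next start ≥ 9 → (11,12); next start ≥ 12 → (13,14); next start ≥ 14 → (15,17); next start ≥ 17 → (17,18); next start ≥ 18 → (18,20); next start ≥ 20 → (22,25).
Selected 8 shows.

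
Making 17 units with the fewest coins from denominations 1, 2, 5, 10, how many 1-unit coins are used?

17 − 1×10→7 − 1×5→2 − 1×2→0
Count of 1: 0

0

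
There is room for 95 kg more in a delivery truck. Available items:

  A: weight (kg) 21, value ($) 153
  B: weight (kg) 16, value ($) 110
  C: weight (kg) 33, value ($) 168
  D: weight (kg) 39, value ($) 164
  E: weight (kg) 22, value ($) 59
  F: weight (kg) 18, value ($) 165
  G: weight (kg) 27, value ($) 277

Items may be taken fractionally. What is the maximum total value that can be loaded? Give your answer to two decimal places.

Sort by value per unit weight and fill in that order.
Order: G (277/27=10.26) > F (165/18=9.17) > A (153/21=7.29) > B (110/16=6.88) > C (168/33=5.09) > D (164/39=4.21) > E (59/22=2.68)
Fill: take G (27 @ 277) → take F (18 @ 165) → take A (21 @ 153) → take B (16 @ 110) → take 13/33 of C → 66.18; 95/95 used.
Total value = 771.18

771.18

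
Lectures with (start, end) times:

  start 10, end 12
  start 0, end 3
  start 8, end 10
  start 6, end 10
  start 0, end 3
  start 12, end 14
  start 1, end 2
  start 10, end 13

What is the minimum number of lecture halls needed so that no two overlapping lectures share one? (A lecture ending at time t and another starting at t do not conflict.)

The answer is the maximum number of intervals overlapping at any instant.
Events (time:±→running): 0:+→1 0:+→2 1:+→3 … peak 3.

3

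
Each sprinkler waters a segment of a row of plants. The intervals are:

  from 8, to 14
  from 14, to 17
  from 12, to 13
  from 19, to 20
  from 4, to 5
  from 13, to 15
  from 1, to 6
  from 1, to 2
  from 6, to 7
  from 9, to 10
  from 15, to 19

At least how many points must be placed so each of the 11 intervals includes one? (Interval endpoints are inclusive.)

Sorted: [1,2] [4,5] [1,6] [6,7] [9,10] [12,13] [8,14] [13,15] [14,17] [15,19] [19,20]
{[1,2]} hit by 2; {[4,5],[1,6]} hit by 5; {[6,7]} hit by 7; {[9,10]} hit by 10; {[12,13],[8,14],[13,15]} hit by 13; {[14,17],[15,19]} hit by 17; {[19,20]} hit by 20.
Points: 2, 5, 7, 10, 13, 17, 20 (7 total).

7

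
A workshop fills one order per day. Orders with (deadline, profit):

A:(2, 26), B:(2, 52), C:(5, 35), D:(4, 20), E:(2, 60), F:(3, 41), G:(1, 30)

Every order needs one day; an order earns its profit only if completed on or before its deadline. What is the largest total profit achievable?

Take jobs in profit order; each goes to the latest open slot no later than its deadline.
By profit: E(d2,60), B(d2,52), F(d3,41), C(d5,35), G(d1,30), A(d2,26), D(d4,20)
E→slot 2; B→slot 1; F→slot 3; C→slot 5; G skipped; A skipped; D→slot 4.
Profit = 52 + 60 + 41 + 20 + 35 = 208

208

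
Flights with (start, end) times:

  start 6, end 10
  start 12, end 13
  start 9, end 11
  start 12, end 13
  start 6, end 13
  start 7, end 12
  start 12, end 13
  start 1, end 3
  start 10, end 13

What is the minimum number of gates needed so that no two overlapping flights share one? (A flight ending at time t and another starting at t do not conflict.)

Count concurrent intervals with a sweep; the peak is the room count.
starts: [1, 6, 6, 7, 9, 10, 12, 12, 12]
ends:   [3, 10, 11, 12, 13, 13, 13, 13, 13]
s1→1 e3→0 s6→1 s6→2 s7→3 s9→4 e10→3 s10→4 e11→3 e12→2 s12→3 s12→4 s12→5  — peak 5.

5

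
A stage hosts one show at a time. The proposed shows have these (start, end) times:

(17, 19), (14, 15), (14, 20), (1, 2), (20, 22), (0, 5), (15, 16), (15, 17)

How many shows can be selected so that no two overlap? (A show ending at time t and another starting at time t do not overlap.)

5

Sorted by end: (1,2)  (0,5)  (14,15)  (15,16)  (15,17)  (17,19)  (14,20)  (20,22)
take (1,2); take (14,15); take (15,16); take (17,19); take (20,22).
Selected 5 shows.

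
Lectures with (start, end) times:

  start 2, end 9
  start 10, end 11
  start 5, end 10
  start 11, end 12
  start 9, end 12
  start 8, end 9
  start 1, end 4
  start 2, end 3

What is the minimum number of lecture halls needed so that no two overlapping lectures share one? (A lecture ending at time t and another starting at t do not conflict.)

3

The answer is the maximum number of intervals overlapping at any instant.
starts: [1, 2, 2, 5, 8, 9, 10, 11]
ends:   [3, 4, 9, 9, 10, 11, 12, 12]
s1→1 s2→2 s2→3  — peak 3.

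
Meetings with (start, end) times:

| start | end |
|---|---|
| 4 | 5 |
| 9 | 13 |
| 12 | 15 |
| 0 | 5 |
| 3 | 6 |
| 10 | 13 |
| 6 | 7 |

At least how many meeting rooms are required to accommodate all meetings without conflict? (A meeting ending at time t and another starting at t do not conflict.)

3

The answer is the maximum number of intervals overlapping at any instant.
starts: [0, 3, 4, 6, 9, 10, 12]
ends:   [5, 5, 6, 7, 13, 13, 15]
s0→1 s3→2 s4→3  — peak 3.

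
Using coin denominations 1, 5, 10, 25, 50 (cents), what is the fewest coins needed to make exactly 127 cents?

5

Greedy: take as many of the largest coin as possible, then repeat with the remainder.
127 − 2×50→27 − 1×25→2 − 2×1→0
Total coins = 2 + 1 + 2 = 5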